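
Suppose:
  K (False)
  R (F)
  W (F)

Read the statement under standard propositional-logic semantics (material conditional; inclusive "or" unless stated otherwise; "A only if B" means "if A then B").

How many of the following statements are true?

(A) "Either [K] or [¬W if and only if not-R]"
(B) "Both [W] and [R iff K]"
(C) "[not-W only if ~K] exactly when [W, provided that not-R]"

(A): This is K or (not W iff not R).

not W = not False = True
not R = not False = True
not W iff not R = True iff True = True
K or (not W iff not R) = False or True = True
Thus (A) is true.

(B): Parsed as W and (R iff K)

R iff K = False iff False = True
W and (R iff K) = False and True = False
Hence (B) is false.

(C): Formalization: (not W -> not K) iff (not R -> W)

not W = not False = True
not K = not False = True
not W -> not K = True -> True = True
not R = not False = True
not R -> W = True -> False = False
(not W -> not K) iff (not R -> W) = True iff False = False
So (C) is false.

Count: 1.

1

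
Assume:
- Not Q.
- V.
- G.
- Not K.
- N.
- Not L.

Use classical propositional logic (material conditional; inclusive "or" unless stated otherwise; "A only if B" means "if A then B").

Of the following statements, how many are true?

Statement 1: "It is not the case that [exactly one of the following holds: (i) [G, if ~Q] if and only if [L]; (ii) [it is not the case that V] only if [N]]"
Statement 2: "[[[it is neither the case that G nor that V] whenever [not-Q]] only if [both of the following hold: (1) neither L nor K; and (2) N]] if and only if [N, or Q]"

Statement 1: In symbols: ~(((~Q -> G) <-> L) xor (~V -> N))

~Q = ~F = T
~Q -> G = T -> T = T
(~Q -> G) <-> L = T <-> F = F
~V = ~T = F
~V -> N = F -> T = T
((~Q -> G) <-> L) xor (~V -> N) = F xor T = T
~(((~Q -> G) <-> L) xor (~V -> N)) = ~T = F
So Statement 1 is false.

Statement 2: This is ((~Q -> (G nor V)) -> ((L nor K) & N)) <-> (N | Q).

~Q = ~F = T
G nor V = T nor T = F
~Q -> (G nor V) = T -> F = F
L nor K = F nor F = T
(L nor K) & N = T & T = T
(~Q -> (G nor V)) -> ((L nor K) & N) = F -> T = T
N | Q = T | F = T
((~Q -> (G nor V)) -> ((L nor K) & N)) <-> (N | Q) = T <-> T = T
Hence Statement 2 is true.

True statements: 1 (Statement 2).

1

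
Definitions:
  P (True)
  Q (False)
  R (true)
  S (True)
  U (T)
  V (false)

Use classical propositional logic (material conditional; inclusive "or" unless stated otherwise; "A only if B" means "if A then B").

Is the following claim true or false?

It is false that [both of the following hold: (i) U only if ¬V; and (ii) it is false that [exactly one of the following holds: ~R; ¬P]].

Formalization: ¬((U → ¬V) ∧ ¬(¬R ⊕ ¬P))

¬V = ¬F = T
U → ¬V = T → T = T
¬R = ¬T = F
¬P = ¬T = F
¬R ⊕ ¬P = F ⊕ F = F
¬(¬R ⊕ ¬P) = ¬F = T
(U → ¬V) ∧ ¬(¬R ⊕ ¬P) = T ∧ T = T
¬((U → ¬V) ∧ ¬(¬R ⊕ ¬P)) = ¬T = F

False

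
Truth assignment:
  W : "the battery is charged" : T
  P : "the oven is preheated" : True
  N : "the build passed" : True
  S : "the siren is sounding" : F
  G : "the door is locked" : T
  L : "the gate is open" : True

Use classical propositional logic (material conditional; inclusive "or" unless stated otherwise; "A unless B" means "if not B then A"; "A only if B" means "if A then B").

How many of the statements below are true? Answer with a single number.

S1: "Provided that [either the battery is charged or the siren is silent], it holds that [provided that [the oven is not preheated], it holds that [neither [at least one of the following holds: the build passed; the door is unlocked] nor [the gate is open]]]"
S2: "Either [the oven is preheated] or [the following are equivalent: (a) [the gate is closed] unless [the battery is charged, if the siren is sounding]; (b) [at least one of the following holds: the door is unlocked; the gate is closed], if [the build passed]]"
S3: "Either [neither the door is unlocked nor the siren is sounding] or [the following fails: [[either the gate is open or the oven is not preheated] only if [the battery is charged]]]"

S1: This is (W or not S) -> (not P -> ((N or not G) nor L)).

not S = not False = True
W or not S = True or True = True
not P = not True = False
not G = not True = False
N or not G = True or False = True
(N or not G) nor L = True nor True = False
not P -> ((N or not G) nor L) = False -> False = True
(W or not S) -> (not P -> ((N or not G) nor L)) = True -> True = True
Thus S1 is true.

S2: In symbols: P or ((not L or (S -> W)) iff (N -> (not G or not L)))

not L = not True = False
S -> W = False -> True = True
not L or (S -> W) = False or True = True
not G = not True = False
not L = not True = False
not G or not L = False or False = False
N -> (not G or not L) = True -> False = False
(not L or (S -> W)) iff (N -> (not G or not L)) = True iff False = False
P or ((not L or (S -> W)) iff (N -> (not G or not L))) = True or False = True
Hence S2 is true.

S3: Formalization: (not G nor S) or not ((L or not P) -> W)

not G = not True = False
not G nor S = False nor False = True
not P = not True = False
L or not P = True or False = True
(L or not P) -> W = True -> True = True
not ((L or not P) -> W) = not True = False
(not G nor S) or not ((L or not P) -> W) = True or False = True
Hence S3 is true.

Count: 3.

3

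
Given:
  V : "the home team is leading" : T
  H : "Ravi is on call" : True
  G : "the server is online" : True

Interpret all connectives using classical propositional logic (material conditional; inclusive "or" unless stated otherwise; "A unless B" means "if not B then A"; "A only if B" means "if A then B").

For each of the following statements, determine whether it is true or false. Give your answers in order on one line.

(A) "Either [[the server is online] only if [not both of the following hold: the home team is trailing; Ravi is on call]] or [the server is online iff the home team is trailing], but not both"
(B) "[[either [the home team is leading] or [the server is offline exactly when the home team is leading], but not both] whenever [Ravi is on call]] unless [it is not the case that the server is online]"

(A) True / (B) True

(A): In symbols: (G → (¬V ↑ H)) ⊕ (G ↔ ¬V)

¬V = ¬T = F
¬V ↑ H = F ↑ T = T
G → (¬V ↑ H) = T → T = T
¬V = ¬T = F
G ↔ ¬V = T ↔ F = F
(G → (¬V ↑ H)) ⊕ (G ↔ ¬V) = T ⊕ F = T
Thus (A) is true.

(B): Formalization: (H → (V ⊕ (¬G ↔ V))) ∨ ¬G

¬G = ¬T = F
¬G ↔ V = F ↔ T = F
V ⊕ (¬G ↔ V) = T ⊕ F = T
H → (V ⊕ (¬G ↔ V)) = T → T = T
¬G = ¬T = F
(H → (V ⊕ (¬G ↔ V))) ∨ ¬G = T ∨ F = T
Thus (B) is true.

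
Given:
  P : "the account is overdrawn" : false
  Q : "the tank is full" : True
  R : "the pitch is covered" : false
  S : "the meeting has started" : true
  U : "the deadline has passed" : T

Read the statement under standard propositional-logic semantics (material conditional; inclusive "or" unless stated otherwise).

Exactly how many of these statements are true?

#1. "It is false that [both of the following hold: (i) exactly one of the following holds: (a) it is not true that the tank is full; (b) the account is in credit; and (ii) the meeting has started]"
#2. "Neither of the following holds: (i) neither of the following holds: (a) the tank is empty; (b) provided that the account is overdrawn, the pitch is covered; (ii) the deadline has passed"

0

#1: This is ~((~Q xor ~P) & S).

~Q = ~T = F
~P = ~F = T
~Q xor ~P = F xor T = T
(~Q xor ~P) & S = T & T = T
~((~Q xor ~P) & S) = ~T = F
Thus #1 is false.

#2: Parsed as (~Q nor (P -> R)) nor U

~Q = ~T = F
P -> R = F -> F = T
~Q nor (P -> R) = F nor T = F
(~Q nor (P -> R)) nor U = F nor T = F
Hence #2 is false.

True statements: 0 (none).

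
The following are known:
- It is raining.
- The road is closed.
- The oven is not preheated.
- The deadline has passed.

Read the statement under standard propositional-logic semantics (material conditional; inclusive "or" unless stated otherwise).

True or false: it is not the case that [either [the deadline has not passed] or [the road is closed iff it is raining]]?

Let S = "the deadline has passed" (T), Q = "the road is closed" (T), P = "it is raining" (T).
In symbols: ¬(¬S ∨ (Q ↔ P))

¬S = ¬T = F
Q ↔ P = T ↔ T = T
¬S ∨ (Q ↔ P) = F ∨ T = T
¬(¬S ∨ (Q ↔ P)) = ¬T = F

False.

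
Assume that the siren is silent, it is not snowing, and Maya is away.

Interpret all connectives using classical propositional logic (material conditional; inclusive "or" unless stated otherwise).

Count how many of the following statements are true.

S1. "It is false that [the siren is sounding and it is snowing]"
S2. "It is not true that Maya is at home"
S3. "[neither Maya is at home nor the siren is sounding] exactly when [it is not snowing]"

Let M = "the siren is sounding" (F), W = "it is snowing" (F), V = "Maya is at home" (F).

S1: Parsed as ~(M & W)

M & W = F & F = F
~(M & W) = ~F = T
Thus S1 is true.

S2: In symbols: ~V

~V = ~F = T
Hence S2 is true.

S3: Parsed as (V nor M) <-> ~W

V nor M = F nor F = T
~W = ~F = T
(V nor M) <-> ~W = T <-> T = T
So S3 is true.

3 of the 3 statements are true.

3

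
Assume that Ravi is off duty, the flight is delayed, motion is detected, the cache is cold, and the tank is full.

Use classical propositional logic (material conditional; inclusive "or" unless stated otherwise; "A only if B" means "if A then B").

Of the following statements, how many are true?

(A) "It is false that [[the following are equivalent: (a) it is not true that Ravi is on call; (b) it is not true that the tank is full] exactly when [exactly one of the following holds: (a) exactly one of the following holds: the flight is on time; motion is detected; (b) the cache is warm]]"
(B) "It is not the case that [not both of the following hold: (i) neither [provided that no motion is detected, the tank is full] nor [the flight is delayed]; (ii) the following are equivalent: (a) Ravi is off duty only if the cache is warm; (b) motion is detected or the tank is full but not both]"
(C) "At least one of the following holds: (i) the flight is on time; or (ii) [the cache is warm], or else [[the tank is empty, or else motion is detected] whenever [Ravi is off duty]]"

Let P = "Ravi is on call" (F), U = "the tank is full" (T), Q = "the flight is delayed" (T), R = "motion is detected" (T), S = "the cache is warm" (F).

(A): Formalization: ¬((¬P ↔ ¬U) ↔ ((¬Q ⊕ R) ⊕ S))

¬P = ¬F = T
¬U = ¬T = F
¬P ↔ ¬U = T ↔ F = F
¬Q = ¬T = F
¬Q ⊕ R = F ⊕ T = T
(¬Q ⊕ R) ⊕ S = T ⊕ F = T
(¬P ↔ ¬U) ↔ ((¬Q ⊕ R) ⊕ S) = F ↔ T = F
¬((¬P ↔ ¬U) ↔ ((¬Q ⊕ R) ⊕ S)) = ¬F = T
So (A) is true.

(B): Parsed as ¬(((¬R → U) ↓ Q) ↑ ((¬P → S) ↔ (R ⊕ U)))

¬R = ¬T = F
¬R → U = F → T = T
(¬R → U) ↓ Q = T ↓ T = F
¬P = ¬F = T
¬P → S = T → F = F
R ⊕ U = T ⊕ T = F
(¬P → S) ↔ (R ⊕ U) = F ↔ F = T
((¬R → U) ↓ Q) ↑ ((¬P → S) ↔ (R ⊕ U)) = F ↑ T = T
¬(((¬R → U) ↓ Q) ↑ ((¬P → S) ↔ (R ⊕ U))) = ¬T = F
Thus (B) is false.

(C): This is ¬Q ∨ (S ∨ (¬P → (¬U ∨ R))).

¬Q = ¬T = F
¬P = ¬F = T
¬U = ¬T = F
¬U ∨ R = F ∨ T = T
¬P → (¬U ∨ R) = T → T = T
S ∨ (¬P → (¬U ∨ R)) = F ∨ T = T
¬Q ∨ (S ∨ (¬P → (¬U ∨ R))) = F ∨ T = T
Thus (C) is true.

Count: 2.

2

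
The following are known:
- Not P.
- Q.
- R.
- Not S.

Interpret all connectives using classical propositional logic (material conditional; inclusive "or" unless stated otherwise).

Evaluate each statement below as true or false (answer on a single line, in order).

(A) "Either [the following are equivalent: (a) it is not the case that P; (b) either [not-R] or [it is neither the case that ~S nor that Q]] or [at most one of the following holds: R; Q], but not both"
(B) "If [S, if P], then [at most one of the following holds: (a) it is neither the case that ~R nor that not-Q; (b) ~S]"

(A) false, (B) false

(A): This is (~P <-> (~R | (~S nor Q))) xor (R nand Q).

~P = ~F = T
~R = ~T = F
~S = ~F = T
~S nor Q = T nor T = F
~R | (~S nor Q) = F | F = F
~P <-> (~R | (~S nor Q)) = T <-> F = F
R nand Q = T nand T = F
(~P <-> (~R | (~S nor Q))) xor (R nand Q) = F xor F = F
So (A) is false.

(B): Formalization: (P -> S) -> ((~R nor ~Q) nand ~S)

P -> S = F -> F = T
~R = ~T = F
~Q = ~T = F
~R nor ~Q = F nor F = T
~S = ~F = T
(~R nor ~Q) nand ~S = T nand T = F
(P -> S) -> ((~R nor ~Q) nand ~S) = T -> F = F
Thus (B) is false.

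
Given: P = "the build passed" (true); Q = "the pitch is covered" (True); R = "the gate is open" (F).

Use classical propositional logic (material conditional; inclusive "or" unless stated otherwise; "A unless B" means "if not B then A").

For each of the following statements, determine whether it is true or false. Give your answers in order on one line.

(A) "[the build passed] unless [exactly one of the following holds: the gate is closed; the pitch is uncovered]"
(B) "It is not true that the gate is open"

(A): This is P or (not R xor not Q).

not R = not False = True
not Q = not True = False
not R xor not Q = True xor False = True
P or (not R xor not Q) = True or True = True
Thus (A) is true.

(B): In symbols: not R

not R = not False = True
Hence (B) is true.

(A) T, (B) T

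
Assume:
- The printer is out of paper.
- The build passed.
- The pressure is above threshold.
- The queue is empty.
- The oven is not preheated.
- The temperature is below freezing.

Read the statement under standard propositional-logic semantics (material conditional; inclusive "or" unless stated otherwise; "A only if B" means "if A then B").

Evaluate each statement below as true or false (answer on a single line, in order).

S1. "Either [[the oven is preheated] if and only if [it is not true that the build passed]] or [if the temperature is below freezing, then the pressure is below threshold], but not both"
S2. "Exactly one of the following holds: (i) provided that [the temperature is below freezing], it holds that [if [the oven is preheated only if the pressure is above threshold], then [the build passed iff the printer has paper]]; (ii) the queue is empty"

Let U = "the oven is preheated" (False), Q = "the build passed" (True), V = "the temperature is below freezing" (True), R = "the pressure is above threshold" (True), P = "the printer has paper" (False), S = "the queue is empty" (True).

S1: Parsed as (U iff not Q) xor (V -> not R)

not Q = not True = False
U iff not Q = False iff False = True
not R = not True = False
V -> not R = True -> False = False
(U iff not Q) xor (V -> not R) = True xor False = True
Hence S1 is true.

S2: This is (V -> ((U -> R) -> (Q iff P))) xor S.

U -> R = False -> True = True
Q iff P = True iff False = False
(U -> R) -> (Q iff P) = True -> False = False
V -> ((U -> R) -> (Q iff P)) = True -> False = False
(V -> ((U -> R) -> (Q iff P))) xor S = False xor True = True
So S2 is true.

S1 True, S2 True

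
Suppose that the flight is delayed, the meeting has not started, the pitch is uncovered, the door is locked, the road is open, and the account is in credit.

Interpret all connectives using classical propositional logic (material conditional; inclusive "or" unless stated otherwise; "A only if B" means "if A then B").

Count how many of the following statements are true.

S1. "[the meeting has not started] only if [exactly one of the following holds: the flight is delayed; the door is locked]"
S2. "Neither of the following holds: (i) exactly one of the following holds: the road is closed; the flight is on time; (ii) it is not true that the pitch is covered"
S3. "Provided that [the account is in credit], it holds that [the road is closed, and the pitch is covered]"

Let G = "the meeting has started" (False), Q = "the flight is delayed" (True), V = "the door is locked" (True), P = "the road is closed" (False), M = "the pitch is covered" (False), W = "the account is overdrawn" (False).

S1: This is not G -> (Q xor V).

not G = not False = True
Q xor V = True xor True = False
not G -> (Q xor V) = True -> False = False
So S1 is false.

S2: This is (P xor not Q) nor not M.

not Q = not True = False
P xor not Q = False xor False = False
not M = not False = True
(P xor not Q) nor not M = False nor True = False
Hence S2 is false.

S3: Formalization: not W -> (P and M)

not W = not False = True
P and M = False and False = False
not W -> (P and M) = True -> False = False
Hence S3 is false.

0 of the 3 statements are true (none).

0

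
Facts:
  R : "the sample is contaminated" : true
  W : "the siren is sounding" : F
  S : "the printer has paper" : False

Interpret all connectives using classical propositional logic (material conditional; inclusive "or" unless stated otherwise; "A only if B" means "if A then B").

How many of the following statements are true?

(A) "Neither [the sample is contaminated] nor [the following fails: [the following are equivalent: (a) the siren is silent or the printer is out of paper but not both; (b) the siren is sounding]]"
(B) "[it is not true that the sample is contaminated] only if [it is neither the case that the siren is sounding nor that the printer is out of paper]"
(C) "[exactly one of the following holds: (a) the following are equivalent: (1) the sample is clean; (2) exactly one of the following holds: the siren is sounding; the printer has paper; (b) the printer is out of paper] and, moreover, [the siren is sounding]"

1

(A): This is R nor not ((not W xor not S) iff W).

not W = not False = True
not S = not False = True
not W xor not S = True xor True = False
(not W xor not S) iff W = False iff False = True
not ((not W xor not S) iff W) = not True = False
R nor not ((not W xor not S) iff W) = True nor False = False
So (A) is false.

(B): This is not R -> (W nor not S).

not R = not True = False
not S = not False = True
W nor not S = False nor True = False
not R -> (W nor not S) = False -> False = True
Hence (B) is true.

(C): This is ((not R iff (W xor S)) xor not S) and W.

not R = not True = False
W xor S = False xor False = False
not R iff (W xor S) = False iff False = True
not S = not False = True
(not R iff (W xor S)) xor not S = True xor True = False
((not R iff (W xor S)) xor not S) and W = False and False = False
Hence (C) is false.

Count: 1.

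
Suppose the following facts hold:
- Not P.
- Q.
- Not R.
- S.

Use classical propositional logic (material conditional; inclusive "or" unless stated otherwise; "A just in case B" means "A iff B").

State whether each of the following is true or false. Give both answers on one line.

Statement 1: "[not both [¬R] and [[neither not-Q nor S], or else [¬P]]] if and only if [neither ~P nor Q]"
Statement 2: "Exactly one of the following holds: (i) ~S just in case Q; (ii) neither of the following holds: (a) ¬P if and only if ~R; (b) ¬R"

Statement 1 true; Statement 2 false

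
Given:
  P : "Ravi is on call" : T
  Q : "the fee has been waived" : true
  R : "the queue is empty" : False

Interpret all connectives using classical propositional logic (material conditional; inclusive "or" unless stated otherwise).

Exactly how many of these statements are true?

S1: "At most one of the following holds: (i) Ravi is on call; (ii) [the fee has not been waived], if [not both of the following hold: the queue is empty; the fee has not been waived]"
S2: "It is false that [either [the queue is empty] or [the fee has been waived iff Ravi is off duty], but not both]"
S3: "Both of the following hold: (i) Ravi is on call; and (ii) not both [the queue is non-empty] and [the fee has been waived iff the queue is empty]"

3

S1: Parsed as P nand ((R nand ~Q) -> ~Q)

~Q = ~T = F
R nand ~Q = F nand F = T
~Q = ~T = F
(R nand ~Q) -> ~Q = T -> F = F
P nand ((R nand ~Q) -> ~Q) = T nand F = T
So S1 is true.

S2: In symbols: ~(R xor (Q <-> ~P))

~P = ~T = F
Q <-> ~P = T <-> F = F
R xor (Q <-> ~P) = F xor F = F
~(R xor (Q <-> ~P)) = ~F = T
Hence S2 is true.

S3: In symbols: P & (~R nand (Q <-> R))

~R = ~F = T
Q <-> R = T <-> F = F
~R nand (Q <-> R) = T nand F = T
P & (~R nand (Q <-> R)) = T & T = T
So S3 is true.

3 of the 3 statements are true (S1, S2, S3).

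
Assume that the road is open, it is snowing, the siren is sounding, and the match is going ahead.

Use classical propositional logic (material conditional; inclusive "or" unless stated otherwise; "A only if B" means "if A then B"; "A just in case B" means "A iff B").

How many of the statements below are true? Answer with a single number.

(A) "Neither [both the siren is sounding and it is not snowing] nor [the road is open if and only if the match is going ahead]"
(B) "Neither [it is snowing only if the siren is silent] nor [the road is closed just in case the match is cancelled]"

0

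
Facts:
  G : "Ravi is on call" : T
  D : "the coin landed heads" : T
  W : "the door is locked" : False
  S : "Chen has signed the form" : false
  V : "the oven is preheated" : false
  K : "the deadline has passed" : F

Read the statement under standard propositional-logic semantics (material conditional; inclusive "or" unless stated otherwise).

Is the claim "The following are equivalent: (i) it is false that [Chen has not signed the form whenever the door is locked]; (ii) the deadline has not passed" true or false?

False

Values: W=F, S=F, K=F.
In symbols: ¬(W → ¬S) ↔ ¬K

¬S = ¬F = T
W → ¬S = F → T = T
¬(W → ¬S) = ¬T = F
¬K = ¬F = T
¬(W → ¬S) ↔ ¬K = F ↔ T = F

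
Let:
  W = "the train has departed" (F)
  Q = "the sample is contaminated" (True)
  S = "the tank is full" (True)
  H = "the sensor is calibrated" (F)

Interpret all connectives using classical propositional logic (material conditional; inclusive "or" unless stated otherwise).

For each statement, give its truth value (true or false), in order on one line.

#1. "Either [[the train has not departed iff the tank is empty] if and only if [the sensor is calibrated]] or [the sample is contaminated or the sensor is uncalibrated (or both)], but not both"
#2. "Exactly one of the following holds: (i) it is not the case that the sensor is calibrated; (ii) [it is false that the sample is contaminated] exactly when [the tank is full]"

#1 false; #2 true

#1: Formalization: ((not W iff not S) iff H) xor (Q or not H)

not W = not False = True
not S = not True = False
not W iff not S = True iff False = False
(not W iff not S) iff H = False iff False = True
not H = not False = True
Q or not H = True or True = True
((not W iff not S) iff H) xor (Q or not H) = True xor True = False
So #1 is false.

#2: Parsed as not H xor (not Q iff S)

not H = not False = True
not Q = not True = False
not Q iff S = False iff True = False
not H xor (not Q iff S) = True xor False = True
So #2 is true.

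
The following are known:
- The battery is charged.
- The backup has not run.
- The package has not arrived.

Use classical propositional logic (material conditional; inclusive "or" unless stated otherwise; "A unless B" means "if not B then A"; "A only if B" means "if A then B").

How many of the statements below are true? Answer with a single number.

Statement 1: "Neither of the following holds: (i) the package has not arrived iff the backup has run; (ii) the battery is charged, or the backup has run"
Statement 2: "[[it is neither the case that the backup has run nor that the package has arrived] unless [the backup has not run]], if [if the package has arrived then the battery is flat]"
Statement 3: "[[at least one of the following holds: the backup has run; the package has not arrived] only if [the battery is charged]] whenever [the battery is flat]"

2

Let Q = "the package has arrived" (F), V = "the backup has run" (F), L = "the battery is charged" (T).

Statement 1: Parsed as (¬Q ↔ V) ↓ (L ∨ V)

¬Q = ¬F = T
¬Q ↔ V = T ↔ F = F
L ∨ V = T ∨ F = T
(¬Q ↔ V) ↓ (L ∨ V) = F ↓ T = F
Hence Statement 1 is false.

Statement 2: Parsed as (Q → ¬L) → ((V ↓ Q) ∨ ¬V)

¬L = ¬T = F
Q → ¬L = F → F = T
V ↓ Q = F ↓ F = T
¬V = ¬F = T
(V ↓ Q) ∨ ¬V = T ∨ T = T
(Q → ¬L) → ((V ↓ Q) ∨ ¬V) = T → T = T
Thus Statement 2 is true.

Statement 3: In symbols: ¬L → ((V ∨ ¬Q) → L)

¬L = ¬T = F
¬Q = ¬F = T
V ∨ ¬Q = F ∨ T = T
(V ∨ ¬Q) → L = T → T = T
¬L → ((V ∨ ¬Q) → L) = F → T = T
Hence Statement 3 is true.

Count: 2.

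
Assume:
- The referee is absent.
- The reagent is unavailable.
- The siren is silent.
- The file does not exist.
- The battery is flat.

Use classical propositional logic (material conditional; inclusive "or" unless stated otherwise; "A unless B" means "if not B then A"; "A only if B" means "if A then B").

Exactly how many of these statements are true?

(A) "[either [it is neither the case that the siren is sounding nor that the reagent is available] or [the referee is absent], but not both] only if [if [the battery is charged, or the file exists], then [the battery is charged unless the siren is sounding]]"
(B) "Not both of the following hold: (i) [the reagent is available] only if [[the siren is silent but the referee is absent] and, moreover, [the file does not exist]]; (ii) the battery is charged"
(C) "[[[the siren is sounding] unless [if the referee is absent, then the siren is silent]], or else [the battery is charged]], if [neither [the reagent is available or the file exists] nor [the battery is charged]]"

3

Let H = "the siren is sounding" (F), S = "the reagent is available" (F), R = "the referee is present" (F), U = "the battery is charged" (F), D = "the file exists" (F).

(A): This is ((H nor S) xor ~R) -> ((U | D) -> (U | H)).

H nor S = F nor F = T
~R = ~F = T
(H nor S) xor ~R = T xor T = F
U | D = F | F = F
U | H = F | F = F
(U | D) -> (U | H) = F -> F = T
((H nor S) xor ~R) -> ((U | D) -> (U | H)) = F -> T = T
So (A) is true.

(B): Parsed as (S -> ((~H & ~R) & ~D)) nand U

~H = ~F = T
~R = ~F = T
~H & ~R = T & T = T
~D = ~F = T
(~H & ~R) & ~D = T & T = T
S -> ((~H & ~R) & ~D) = F -> T = T
(S -> ((~H & ~R) & ~D)) nand U = T nand F = T
Hence (B) is true.

(C): This is ((S | D) nor U) -> ((H | (~R -> ~H)) | U).

S | D = F | F = F
(S | D) nor U = F nor F = T
~R = ~F = T
~H = ~F = T
~R -> ~H = T -> T = T
H | (~R -> ~H) = F | T = T
(H | (~R -> ~H)) | U = T | F = T
((S | D) nor U) -> ((H | (~R -> ~H)) | U) = T -> T = T
So (C) is true.

True statements: 3.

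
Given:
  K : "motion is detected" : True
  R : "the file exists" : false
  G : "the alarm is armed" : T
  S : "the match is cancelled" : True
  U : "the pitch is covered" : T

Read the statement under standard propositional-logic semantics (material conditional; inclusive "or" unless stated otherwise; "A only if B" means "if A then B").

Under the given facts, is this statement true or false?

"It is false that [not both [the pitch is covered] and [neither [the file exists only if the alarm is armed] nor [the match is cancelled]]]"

False.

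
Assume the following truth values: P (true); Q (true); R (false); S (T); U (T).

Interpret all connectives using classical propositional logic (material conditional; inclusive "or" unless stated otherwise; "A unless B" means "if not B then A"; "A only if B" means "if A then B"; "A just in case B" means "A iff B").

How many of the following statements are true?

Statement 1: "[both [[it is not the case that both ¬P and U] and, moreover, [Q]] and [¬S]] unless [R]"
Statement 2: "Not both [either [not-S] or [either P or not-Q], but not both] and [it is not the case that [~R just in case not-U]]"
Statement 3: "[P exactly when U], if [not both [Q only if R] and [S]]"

Statement 1: In symbols: (((not P nand U) and Q) and not S) or R

not P = not True = False
not P nand U = False nand True = True
(not P nand U) and Q = True and True = True
not S = not True = False
((not P nand U) and Q) and not S = True and False = False
(((not P nand U) and Q) and not S) or R = False or False = False
So Statement 1 is false.

Statement 2: Formalization: (not S xor (P or not Q)) nand not (not R iff not U)

not S = not True = False
not Q = not True = False
P or not Q = True or False = True
not S xor (P or not Q) = False xor True = True
not R = not False = True
not U = not True = False
not R iff not U = True iff False = False
not (not R iff not U) = not False = True
(not S xor (P or not Q)) nand not (not R iff not U) = True nand True = False
So Statement 2 is false.

Statement 3: In symbols: ((Q -> R) nand S) -> (P iff U)

Q -> R = True -> False = False
(Q -> R) nand S = False nand True = True
P iff U = True iff True = True
((Q -> R) nand S) -> (P iff U) = True -> True = True
Hence Statement 3 is true.

Count: 1.

1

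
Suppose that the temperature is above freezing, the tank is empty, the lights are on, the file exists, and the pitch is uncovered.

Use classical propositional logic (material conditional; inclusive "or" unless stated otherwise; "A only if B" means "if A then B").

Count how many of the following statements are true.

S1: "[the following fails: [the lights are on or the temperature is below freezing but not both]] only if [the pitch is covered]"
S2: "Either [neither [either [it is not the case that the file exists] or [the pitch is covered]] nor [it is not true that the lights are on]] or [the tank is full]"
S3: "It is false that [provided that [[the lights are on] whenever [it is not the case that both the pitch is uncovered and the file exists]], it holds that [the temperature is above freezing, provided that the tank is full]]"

2

Let R = "the lights are on" (T), P = "the temperature is below freezing" (F), U = "the pitch is covered" (F), S = "the file exists" (T), Q = "the tank is full" (F).

S1: Parsed as ~(R xor P) -> U

R xor P = T xor F = T
~(R xor P) = ~T = F
~(R xor P) -> U = F -> F = T
Thus S1 is true.

S2: In symbols: ((~S | U) nor ~R) | Q

~S = ~T = F
~S | U = F | F = F
~R = ~T = F
(~S | U) nor ~R = F nor F = T
((~S | U) nor ~R) | Q = T | F = T
Hence S2 is true.

S3: Parsed as ~(((~U nand S) -> R) -> (Q -> ~P))

~U = ~F = T
~U nand S = T nand T = F
(~U nand S) -> R = F -> T = T
~P = ~F = T
Q -> ~P = F -> T = T
((~U nand S) -> R) -> (Q -> ~P) = T -> T = T
~(((~U nand S) -> R) -> (Q -> ~P)) = ~T = F
Thus S3 is false.

2 of the 3 statements are true.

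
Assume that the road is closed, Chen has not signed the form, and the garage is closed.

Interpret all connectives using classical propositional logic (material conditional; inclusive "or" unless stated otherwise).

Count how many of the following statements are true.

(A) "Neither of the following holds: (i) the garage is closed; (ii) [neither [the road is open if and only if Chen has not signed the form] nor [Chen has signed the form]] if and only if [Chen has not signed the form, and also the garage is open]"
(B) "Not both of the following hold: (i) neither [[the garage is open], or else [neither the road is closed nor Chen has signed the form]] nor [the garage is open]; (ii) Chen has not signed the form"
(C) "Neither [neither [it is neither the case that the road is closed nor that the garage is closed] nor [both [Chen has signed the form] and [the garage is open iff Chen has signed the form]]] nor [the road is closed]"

0

Let R = "the garage is closed" (T), P = "the road is closed" (T), Q = "Chen has signed the form" (F).

(A): Parsed as R ↓ (((¬P ↔ ¬Q) ↓ Q) ↔ (¬Q ∧ ¬R))

¬P = ¬T = F
¬Q = ¬F = T
¬P ↔ ¬Q = F ↔ T = F
(¬P ↔ ¬Q) ↓ Q = F ↓ F = T
¬Q = ¬F = T
¬R = ¬T = F
¬Q ∧ ¬R = T ∧ F = F
((¬P ↔ ¬Q) ↓ Q) ↔ (¬Q ∧ ¬R) = T ↔ F = F
R ↓ (((¬P ↔ ¬Q) ↓ Q) ↔ (¬Q ∧ ¬R)) = T ↓ F = F
Thus (A) is false.

(B): In symbols: ((¬R ∨ (P ↓ Q)) ↓ ¬R) ↑ ¬Q

¬R = ¬T = F
P ↓ Q = T ↓ F = F
¬R ∨ (P ↓ Q) = F ∨ F = F
¬R = ¬T = F
(¬R ∨ (P ↓ Q)) ↓ ¬R = F ↓ F = T
¬Q = ¬F = T
((¬R ∨ (P ↓ Q)) ↓ ¬R) ↑ ¬Q = T ↑ T = F
Thus (B) is false.

(C): Parsed as ((P ↓ R) ↓ (Q ∧ (¬R ↔ Q))) ↓ P

P ↓ R = T ↓ T = F
¬R = ¬T = F
¬R ↔ Q = F ↔ F = T
Q ∧ (¬R ↔ Q) = F ∧ T = F
(P ↓ R) ↓ (Q ∧ (¬R ↔ Q)) = F ↓ F = T
((P ↓ R) ↓ (Q ∧ (¬R ↔ Q))) ↓ P = T ↓ T = F
Hence (C) is false.

True statements: 0 (none).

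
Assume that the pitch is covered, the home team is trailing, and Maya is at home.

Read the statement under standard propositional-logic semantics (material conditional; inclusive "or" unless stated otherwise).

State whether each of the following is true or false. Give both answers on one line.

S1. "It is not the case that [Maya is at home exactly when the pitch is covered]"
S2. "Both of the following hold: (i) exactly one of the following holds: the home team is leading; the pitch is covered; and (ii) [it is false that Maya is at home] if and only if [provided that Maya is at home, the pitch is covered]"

S1 F, S2 F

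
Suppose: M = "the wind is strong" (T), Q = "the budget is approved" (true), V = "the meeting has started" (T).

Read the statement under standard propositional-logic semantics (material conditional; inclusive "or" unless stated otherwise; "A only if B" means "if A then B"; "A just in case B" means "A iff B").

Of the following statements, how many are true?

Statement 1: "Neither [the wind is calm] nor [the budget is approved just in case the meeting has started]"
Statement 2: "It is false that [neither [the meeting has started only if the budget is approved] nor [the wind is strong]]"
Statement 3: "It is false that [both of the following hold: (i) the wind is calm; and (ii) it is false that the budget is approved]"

Statement 1: This is not M nor (Q iff V).

not M = not True = False
Q iff V = True iff True = True
not M nor (Q iff V) = False nor True = False
Hence Statement 1 is false.

Statement 2: In symbols: not ((V -> Q) nor M)

V -> Q = True -> True = True
(V -> Q) nor M = True nor True = False
not ((V -> Q) nor M) = not False = True
Hence Statement 2 is true.

Statement 3: This is not (not M and not Q).

not M = not True = False
not Q = not True = False
not M and not Q = False and False = False
not (not M and not Q) = not False = True
Hence Statement 3 is true.

True statements: 2 (Statement 2, Statement 3).

2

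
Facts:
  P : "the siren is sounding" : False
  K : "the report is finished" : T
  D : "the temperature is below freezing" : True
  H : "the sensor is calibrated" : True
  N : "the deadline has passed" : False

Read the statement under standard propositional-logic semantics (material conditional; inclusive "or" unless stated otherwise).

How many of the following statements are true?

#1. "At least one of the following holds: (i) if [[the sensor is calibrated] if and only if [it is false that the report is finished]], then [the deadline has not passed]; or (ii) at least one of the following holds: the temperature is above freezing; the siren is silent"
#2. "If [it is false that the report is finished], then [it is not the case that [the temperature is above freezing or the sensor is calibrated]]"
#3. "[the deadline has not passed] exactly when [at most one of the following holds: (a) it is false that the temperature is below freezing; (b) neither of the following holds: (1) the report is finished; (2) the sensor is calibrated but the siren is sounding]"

#1: In symbols: ((H iff not K) -> not N) or (not D or not P)

not K = not True = False
H iff not K = True iff False = False
not N = not False = True
(H iff not K) -> not N = False -> True = True
not D = not True = False
not P = not False = True
not D or not P = False or True = True
((H iff not K) -> not N) or (not D or not P) = True or True = True
Thus #1 is true.

#2: Formalization: not K -> not (not D or H)

not K = not True = False
not D = not True = False
not D or H = False or True = True
not (not D or H) = not True = False
not K -> not (not D or H) = False -> False = True
Hence #2 is true.

#3: This is not N iff (not D nand (K nor (H and P))).

not N = not False = True
not D = not True = False
H and P = True and False = False
K nor (H and P) = True nor False = False
not D nand (K nor (H and P)) = False nand False = True
not N iff (not D nand (K nor (H and P))) = True iff True = True
So #3 is true.

Count: 3.

3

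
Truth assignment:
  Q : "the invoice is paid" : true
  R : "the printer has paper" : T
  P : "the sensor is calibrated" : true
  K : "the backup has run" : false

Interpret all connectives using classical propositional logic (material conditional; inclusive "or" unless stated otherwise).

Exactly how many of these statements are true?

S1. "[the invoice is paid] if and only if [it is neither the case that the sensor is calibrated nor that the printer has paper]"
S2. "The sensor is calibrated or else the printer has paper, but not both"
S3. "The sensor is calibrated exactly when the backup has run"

0

S1: This is Q iff (P nor R).

P nor R = True nor True = False
Q iff (P nor R) = True iff False = False
Thus S1 is false.

S2: In symbols: P xor R

P xor R = True xor True = False
Hence S2 is false.

S3: Parsed as P iff K

P iff K = True iff False = False
So S3 is false.

Count: 0.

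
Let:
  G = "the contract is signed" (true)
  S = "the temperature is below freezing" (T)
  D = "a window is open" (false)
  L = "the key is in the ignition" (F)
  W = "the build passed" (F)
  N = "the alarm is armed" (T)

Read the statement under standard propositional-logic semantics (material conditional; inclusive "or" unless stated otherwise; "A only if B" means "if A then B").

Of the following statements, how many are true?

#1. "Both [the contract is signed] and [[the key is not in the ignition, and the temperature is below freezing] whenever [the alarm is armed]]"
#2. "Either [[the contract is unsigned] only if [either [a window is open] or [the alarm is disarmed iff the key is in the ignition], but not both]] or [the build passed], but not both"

2

#1: In symbols: G and (N -> (not L and S))

not L = not False = True
not L and S = True and True = True
N -> (not L and S) = True -> True = True
G and (N -> (not L and S)) = True and True = True
Thus #1 is true.

#2: Formalization: (not G -> (D xor (not N iff L))) xor W

not G = not True = False
not N = not True = False
not N iff L = False iff False = True
D xor (not N iff L) = False xor True = True
not G -> (D xor (not N iff L)) = False -> True = True
(not G -> (D xor (not N iff L))) xor W = True xor False = True
Hence #2 is true.

True statements: 2 (#1, #2).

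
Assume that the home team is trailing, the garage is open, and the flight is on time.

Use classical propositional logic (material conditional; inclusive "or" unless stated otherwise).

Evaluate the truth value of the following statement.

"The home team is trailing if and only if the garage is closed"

Let P = "the home team is leading" (F), Q = "the garage is closed" (F).
In symbols: ~P <-> Q

~P = ~F = T
~P <-> Q = T <-> F = F

The statement is false.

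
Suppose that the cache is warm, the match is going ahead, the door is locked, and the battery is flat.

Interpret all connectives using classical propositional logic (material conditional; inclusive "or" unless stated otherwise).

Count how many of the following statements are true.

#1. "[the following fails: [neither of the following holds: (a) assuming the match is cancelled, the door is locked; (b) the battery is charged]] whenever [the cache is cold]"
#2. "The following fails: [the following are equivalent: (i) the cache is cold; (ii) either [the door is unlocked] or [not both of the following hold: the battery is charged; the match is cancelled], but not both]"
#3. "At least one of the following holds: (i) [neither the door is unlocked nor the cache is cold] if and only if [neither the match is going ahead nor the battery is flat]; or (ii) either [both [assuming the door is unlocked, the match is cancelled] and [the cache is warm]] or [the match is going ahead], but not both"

Let L = "the cache is warm" (T), S = "the match is cancelled" (F), V = "the door is locked" (T), P = "the battery is charged" (F).

#1: Formalization: ¬L → ¬((S → V) ↓ P)

¬L = ¬T = F
S → V = F → T = T
(S → V) ↓ P = T ↓ F = F
¬((S → V) ↓ P) = ¬F = T
¬L → ¬((S → V) ↓ P) = F → T = T
Hence #1 is true.

#2: Parsed as ¬(¬L ↔ (¬V ⊕ (P ↑ S)))

¬L = ¬T = F
¬V = ¬T = F
P ↑ S = F ↑ F = T
¬V ⊕ (P ↑ S) = F ⊕ T = T
¬L ↔ (¬V ⊕ (P ↑ S)) = F ↔ T = F
¬(¬L ↔ (¬V ⊕ (P ↑ S))) = ¬F = T
So #2 is true.

#3: This is ((¬V ↓ ¬L) ↔ (¬S ↓ ¬P)) ∨ (((¬V → S) ∧ L) ⊕ ¬S).

¬V = ¬T = F
¬L = ¬T = F
¬V ↓ ¬L = F ↓ F = T
¬S = ¬F = T
¬P = ¬F = T
¬S ↓ ¬P = T ↓ T = F
(¬V ↓ ¬L) ↔ (¬S ↓ ¬P) = T ↔ F = F
¬V = ¬T = F
¬V → S = F → F = T
(¬V → S) ∧ L = T ∧ T = T
¬S = ¬F = T
((¬V → S) ∧ L) ⊕ ¬S = T ⊕ T = F
((¬V ↓ ¬L) ↔ (¬S ↓ ¬P)) ∨ (((¬V → S) ∧ L) ⊕ ¬S) = F ∨ F = F
Thus #3 is false.

2 of the 3 statements are true.

2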